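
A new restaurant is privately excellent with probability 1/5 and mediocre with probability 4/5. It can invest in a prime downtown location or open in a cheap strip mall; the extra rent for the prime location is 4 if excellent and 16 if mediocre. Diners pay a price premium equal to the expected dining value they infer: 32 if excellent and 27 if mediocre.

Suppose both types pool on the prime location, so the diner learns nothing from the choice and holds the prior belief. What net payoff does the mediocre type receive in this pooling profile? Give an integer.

Pooled price premium = 1/5·32 + 4/5·27 = 28.
mediocre pays cost 16 for the prime location, so net payoff = 28 − 16 = 12.

12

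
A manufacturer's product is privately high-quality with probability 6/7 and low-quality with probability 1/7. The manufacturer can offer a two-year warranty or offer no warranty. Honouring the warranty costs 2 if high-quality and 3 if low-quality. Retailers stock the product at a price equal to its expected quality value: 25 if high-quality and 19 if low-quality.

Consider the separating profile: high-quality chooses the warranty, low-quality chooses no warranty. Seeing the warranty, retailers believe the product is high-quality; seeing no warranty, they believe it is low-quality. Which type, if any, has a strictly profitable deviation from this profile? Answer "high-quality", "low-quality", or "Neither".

The warranty pays 25; no warranty pays 19.
high-quality: assigned the warranty, nets 25 − 2 = 23; deviating to no warranty nets 19.
low-quality: assigned no warranty, nets 19; deviating to the warranty nets 25 − 3 = 22.
The low-quality type gains 3 by deviating.

low-quality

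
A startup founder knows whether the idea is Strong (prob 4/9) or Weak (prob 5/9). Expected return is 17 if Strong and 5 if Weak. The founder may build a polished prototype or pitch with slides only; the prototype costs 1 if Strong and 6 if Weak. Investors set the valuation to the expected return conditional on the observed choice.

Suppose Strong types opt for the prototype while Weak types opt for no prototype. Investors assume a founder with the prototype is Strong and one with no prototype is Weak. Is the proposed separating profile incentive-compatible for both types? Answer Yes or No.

Under these beliefs, the prototype earns valuation 17 and no prototype earns valuation 5.
Strong: the prototype nets 17 − 1 = 16; no prototype nets 5. Strong prefers the prototype.
Weak: the prototype nets 17 − 6 = 11; no prototype nets 5. Weak would deviate to the prototype.
Weak has a profitable deviation, so the profile is not an equilibrium.

No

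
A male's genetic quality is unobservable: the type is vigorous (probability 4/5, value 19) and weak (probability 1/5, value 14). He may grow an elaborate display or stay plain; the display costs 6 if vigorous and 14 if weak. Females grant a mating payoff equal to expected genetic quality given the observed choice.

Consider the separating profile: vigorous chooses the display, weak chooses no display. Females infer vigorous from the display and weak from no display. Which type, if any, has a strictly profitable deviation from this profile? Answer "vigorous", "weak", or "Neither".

vigorous

The display pays 19; no display pays 14.
vigorous: assigned the display, nets 19 − 6 = 13; deviating to no display nets 14.
weak: assigned no display, nets 14; deviating to the display nets 19 − 14 = 5.
The vigorous type gains 1 by deviating.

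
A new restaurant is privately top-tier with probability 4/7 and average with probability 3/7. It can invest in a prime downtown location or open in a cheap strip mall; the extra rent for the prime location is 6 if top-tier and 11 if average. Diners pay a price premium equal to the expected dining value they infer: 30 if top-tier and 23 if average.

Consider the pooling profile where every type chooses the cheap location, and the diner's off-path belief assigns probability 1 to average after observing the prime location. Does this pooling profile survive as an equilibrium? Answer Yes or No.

On path, the diner holds the prior and pays 4/7·30 + 3/7·23 = 27. Off path (the prime location), believing average, it pays 23.
top-tier: the cheap location nets 27; the prime location nets 23 − 6 = 17. top-tier stays.
average: the cheap location nets 27; the prime location nets 23 − 11 = 12. average stays.
No type deviates, so pooling is sustained.

Yes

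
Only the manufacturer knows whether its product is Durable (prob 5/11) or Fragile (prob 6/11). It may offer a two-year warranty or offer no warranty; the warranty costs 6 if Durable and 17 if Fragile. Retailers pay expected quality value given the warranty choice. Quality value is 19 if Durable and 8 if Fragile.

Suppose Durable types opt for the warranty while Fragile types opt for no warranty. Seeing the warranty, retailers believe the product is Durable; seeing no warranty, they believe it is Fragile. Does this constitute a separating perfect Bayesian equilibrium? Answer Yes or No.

Yes

Under these beliefs, the warranty earns price 19 and no warranty earns price 8.
Durable: the warranty nets 19 − 6 = 13; no warranty nets 8. Durable prefers the warranty.
Fragile: the warranty nets 19 − 17 = 2; no warranty nets 8. Fragile prefers no warranty.
Neither type deviates, so the separating profile is an equilibrium.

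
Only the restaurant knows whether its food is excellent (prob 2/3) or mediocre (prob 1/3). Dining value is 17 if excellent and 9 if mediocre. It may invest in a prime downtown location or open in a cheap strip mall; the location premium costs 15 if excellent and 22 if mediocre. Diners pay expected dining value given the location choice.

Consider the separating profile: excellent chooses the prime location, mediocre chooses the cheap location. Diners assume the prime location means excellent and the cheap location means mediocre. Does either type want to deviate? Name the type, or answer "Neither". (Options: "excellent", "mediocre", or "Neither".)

The prime location pays 17; the cheap location pays 9.
excellent: assigned the prime location, nets 17 − 15 = 2; deviating to the cheap location nets 9.
mediocre: assigned the cheap location, nets 9; deviating to the prime location nets 17 − 22 = -5.
The excellent type gains 7 by deviating.

excellent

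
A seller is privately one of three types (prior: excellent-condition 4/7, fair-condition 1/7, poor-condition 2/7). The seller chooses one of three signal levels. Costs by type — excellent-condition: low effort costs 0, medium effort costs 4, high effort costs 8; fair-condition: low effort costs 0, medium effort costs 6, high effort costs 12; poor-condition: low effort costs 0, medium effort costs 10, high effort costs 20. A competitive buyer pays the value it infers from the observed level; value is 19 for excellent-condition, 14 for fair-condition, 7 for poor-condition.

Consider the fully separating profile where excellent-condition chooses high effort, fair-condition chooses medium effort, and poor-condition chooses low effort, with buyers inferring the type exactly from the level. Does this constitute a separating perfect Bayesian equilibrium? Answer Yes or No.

Separating prices: high effort → 19, medium effort → 14, low effort → 7.
excellent-condition (assigned high effort): low effort: 7 − 0 = 7; medium effort: 14 − 4 = 10; high effort: 19 − 8 = 11. excellent-condition stays.
fair-condition (assigned medium effort): low effort: 7 − 0 = 7; medium effort: 14 − 6 = 8; high effort: 19 − 12 = 7. fair-condition stays.
poor-condition (assigned low effort): low effort: 7 − 0 = 7; medium effort: 14 − 10 = 4; high effort: 19 − 20 = -1. poor-condition stays.
Every type prefers its assigned level; separation holds.

Yes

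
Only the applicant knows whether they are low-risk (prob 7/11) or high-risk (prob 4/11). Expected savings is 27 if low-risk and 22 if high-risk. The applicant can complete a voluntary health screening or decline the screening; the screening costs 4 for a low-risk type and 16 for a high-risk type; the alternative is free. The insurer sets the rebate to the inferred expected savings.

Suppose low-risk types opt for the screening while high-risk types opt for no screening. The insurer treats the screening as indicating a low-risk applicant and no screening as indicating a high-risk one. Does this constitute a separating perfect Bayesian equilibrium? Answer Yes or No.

Yes

Under these beliefs, the screening earns rebate 27 and no screening earns rebate 22.
low-risk: the screening nets 27 − 4 = 23; no screening nets 22. low-risk prefers the screening.
high-risk: the screening nets 27 − 16 = 11; no screening nets 22. high-risk prefers no screening.
Neither type deviates, so the separating profile is an equilibrium.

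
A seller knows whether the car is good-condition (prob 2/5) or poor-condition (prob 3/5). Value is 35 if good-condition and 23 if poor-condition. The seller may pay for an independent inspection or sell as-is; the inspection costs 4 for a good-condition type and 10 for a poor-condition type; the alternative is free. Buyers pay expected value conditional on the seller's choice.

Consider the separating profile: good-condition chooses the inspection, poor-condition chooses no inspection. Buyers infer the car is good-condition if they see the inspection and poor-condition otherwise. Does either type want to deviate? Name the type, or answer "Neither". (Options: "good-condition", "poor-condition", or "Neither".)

poor-condition

The inspection pays 35; no inspection pays 23.
good-condition: assigned the inspection, nets 35 − 4 = 31; deviating to no inspection nets 23.
poor-condition: assigned no inspection, nets 23; deviating to the inspection nets 35 − 10 = 25.
The poor-condition type gains 2 by deviating.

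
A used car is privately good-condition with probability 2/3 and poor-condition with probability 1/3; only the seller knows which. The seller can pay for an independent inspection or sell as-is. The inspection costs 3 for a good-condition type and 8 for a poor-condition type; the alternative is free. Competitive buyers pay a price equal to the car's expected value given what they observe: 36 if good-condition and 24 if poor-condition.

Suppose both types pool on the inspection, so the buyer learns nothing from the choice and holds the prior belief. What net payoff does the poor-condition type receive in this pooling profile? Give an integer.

24

Pooled price = 2/3·36 + 1/3·24 = 32.
poor-condition pays cost 8 for the inspection, so net payoff = 32 − 8 = 24.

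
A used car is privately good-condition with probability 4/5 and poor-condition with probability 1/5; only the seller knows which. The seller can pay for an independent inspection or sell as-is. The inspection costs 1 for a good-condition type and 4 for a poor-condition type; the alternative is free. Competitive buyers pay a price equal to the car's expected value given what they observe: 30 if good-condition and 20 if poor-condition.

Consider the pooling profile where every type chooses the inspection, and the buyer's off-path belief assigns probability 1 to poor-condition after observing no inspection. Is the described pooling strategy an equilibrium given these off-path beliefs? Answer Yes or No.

Yes

On path, the buyer holds the prior and pays 4/5·30 + 1/5·20 = 28. Off path (no inspection), believing poor-condition, it pays 20.
good-condition: the inspection nets 28 − 1 = 27; no inspection nets 20. good-condition stays.
poor-condition: the inspection nets 28 − 4 = 24; no inspection nets 20. poor-condition stays.
No type deviates, so pooling is sustained.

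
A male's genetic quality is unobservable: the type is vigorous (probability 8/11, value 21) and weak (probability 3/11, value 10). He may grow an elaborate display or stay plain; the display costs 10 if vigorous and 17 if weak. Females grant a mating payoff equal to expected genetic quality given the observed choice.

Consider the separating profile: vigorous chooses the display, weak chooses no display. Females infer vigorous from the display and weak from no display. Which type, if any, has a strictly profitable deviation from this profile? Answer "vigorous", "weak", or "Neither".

Neither

The display pays 21; no display pays 10.
vigorous: assigned the display, nets 21 − 10 = 11; deviating to no display nets 10.
weak: assigned no display, nets 10; deviating to the display nets 21 − 17 = 4.
Both types strictly prefer their assigned action; no profitable deviation.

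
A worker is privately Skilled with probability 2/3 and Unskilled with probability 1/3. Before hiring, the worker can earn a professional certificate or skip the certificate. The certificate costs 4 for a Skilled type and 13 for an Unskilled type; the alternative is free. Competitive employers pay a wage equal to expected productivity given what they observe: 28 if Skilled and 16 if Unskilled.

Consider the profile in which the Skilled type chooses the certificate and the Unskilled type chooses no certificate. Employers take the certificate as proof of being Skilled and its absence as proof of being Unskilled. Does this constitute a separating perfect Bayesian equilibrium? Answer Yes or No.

Yes

Under these beliefs, the certificate earns wage 28 and no certificate earns wage 16.
Skilled: the certificate nets 28 − 4 = 24; no certificate nets 16. Skilled prefers the certificate.
Unskilled: the certificate nets 28 − 13 = 15; no certificate nets 16. Unskilled prefers no certificate.
Neither type deviates, so the separating profile is an equilibrium.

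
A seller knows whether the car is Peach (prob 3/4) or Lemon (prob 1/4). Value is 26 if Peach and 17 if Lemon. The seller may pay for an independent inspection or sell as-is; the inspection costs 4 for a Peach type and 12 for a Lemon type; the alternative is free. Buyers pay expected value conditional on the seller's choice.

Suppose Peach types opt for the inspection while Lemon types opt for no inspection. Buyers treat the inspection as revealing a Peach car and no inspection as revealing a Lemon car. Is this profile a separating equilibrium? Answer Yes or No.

Under these beliefs, the inspection earns price 26 and no inspection earns price 17.
Peach: the inspection nets 26 − 4 = 22; no inspection nets 17. Peach prefers the inspection.
Lemon: the inspection nets 26 − 12 = 14; no inspection nets 17. Lemon prefers no inspection.
Neither type deviates, so the separating profile is an equilibrium.

Yes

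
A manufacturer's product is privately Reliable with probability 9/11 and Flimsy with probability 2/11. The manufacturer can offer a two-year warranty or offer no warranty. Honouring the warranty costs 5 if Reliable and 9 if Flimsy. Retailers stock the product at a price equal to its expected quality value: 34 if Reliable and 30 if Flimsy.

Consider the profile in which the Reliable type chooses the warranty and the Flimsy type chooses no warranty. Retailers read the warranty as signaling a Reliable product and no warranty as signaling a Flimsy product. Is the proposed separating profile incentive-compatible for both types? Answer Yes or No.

No

Under these beliefs, the warranty earns price 34 and no warranty earns price 30.
Reliable: the warranty nets 34 − 5 = 29; no warranty nets 30. Reliable would deviate to no warranty.
Flimsy: the warranty nets 34 − 9 = 25; no warranty nets 30. Flimsy prefers no warranty.
Reliable has a profitable deviation, so the profile is not an equilibrium.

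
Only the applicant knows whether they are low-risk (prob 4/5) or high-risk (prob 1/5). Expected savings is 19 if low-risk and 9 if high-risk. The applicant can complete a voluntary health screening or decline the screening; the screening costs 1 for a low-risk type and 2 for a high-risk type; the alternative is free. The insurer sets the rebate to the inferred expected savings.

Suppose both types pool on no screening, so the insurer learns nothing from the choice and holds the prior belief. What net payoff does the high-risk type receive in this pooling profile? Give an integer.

Pooled rebate = 4/5·19 + 1/5·9 = 17.
high-risk pays no cost for no screening, so net payoff = 17.

17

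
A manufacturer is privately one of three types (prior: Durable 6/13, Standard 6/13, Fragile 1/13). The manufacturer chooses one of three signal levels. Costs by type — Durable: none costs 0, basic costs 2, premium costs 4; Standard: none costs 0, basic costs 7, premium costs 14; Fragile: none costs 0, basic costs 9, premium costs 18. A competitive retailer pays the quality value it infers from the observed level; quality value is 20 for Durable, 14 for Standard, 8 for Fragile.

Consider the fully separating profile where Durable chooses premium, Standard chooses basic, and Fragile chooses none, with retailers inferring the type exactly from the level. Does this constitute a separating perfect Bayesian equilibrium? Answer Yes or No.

Separating prices: premium → 20, basic → 14, none → 8.
Durable (assigned premium): none: 8 − 0 = 8; basic: 14 − 2 = 12; premium: 20 − 4 = 16. Durable stays.
Standard (assigned basic): none: 8 − 0 = 8; basic: 14 − 7 = 7; premium: 20 − 14 = 6. Standard prefers none.
Fragile (assigned none): none: 8 − 0 = 8; basic: 14 − 9 = 5; premium: 20 − 18 = 2. Fragile stays.
At least one type deviates; the separating profile fails.

No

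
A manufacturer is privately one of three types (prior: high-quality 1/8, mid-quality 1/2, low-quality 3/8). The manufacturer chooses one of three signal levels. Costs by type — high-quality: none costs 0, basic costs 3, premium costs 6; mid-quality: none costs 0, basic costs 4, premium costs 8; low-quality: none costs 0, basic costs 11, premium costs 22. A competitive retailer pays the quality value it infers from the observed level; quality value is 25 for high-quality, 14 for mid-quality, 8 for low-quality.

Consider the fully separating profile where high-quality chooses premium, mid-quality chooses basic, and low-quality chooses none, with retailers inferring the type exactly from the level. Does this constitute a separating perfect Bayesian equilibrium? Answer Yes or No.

Separating prices: premium → 25, basic → 14, none → 8.
high-quality (assigned premium): none: 8 − 0 = 8; basic: 14 − 3 = 11; premium: 25 − 6 = 19. high-quality stays.
mid-quality (assigned basic): none: 8 − 0 = 8; basic: 14 − 4 = 10; premium: 25 − 8 = 17. mid-quality prefers premium.
low-quality (assigned none): none: 8 − 0 = 8; basic: 14 − 11 = 3; premium: 25 − 22 = 3. low-quality stays.
At least one type deviates; the separating profile fails.

No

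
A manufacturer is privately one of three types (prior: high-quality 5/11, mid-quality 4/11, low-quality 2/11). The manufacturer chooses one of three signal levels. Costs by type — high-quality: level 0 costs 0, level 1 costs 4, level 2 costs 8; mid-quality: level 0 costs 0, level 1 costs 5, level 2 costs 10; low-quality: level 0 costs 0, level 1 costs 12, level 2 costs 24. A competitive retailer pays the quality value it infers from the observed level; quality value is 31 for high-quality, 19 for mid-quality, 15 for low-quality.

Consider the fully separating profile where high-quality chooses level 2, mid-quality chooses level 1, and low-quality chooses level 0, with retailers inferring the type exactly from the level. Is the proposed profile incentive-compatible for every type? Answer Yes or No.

Separating prices: level 2 → 31, level 1 → 19, level 0 → 15.
high-quality (assigned level 2): level 0: 15 − 0 = 15; level 1: 19 − 4 = 15; level 2: 31 − 8 = 23. high-quality stays.
mid-quality (assigned level 1): level 0: 15 − 0 = 15; level 1: 19 − 5 = 14; level 2: 31 − 10 = 21. mid-quality prefers level 2.
low-quality (assigned level 0): level 0: 15 − 0 = 15; level 1: 19 − 12 = 7; level 2: 31 − 24 = 7. low-quality stays.
At least one type deviates; the separating profile fails.

No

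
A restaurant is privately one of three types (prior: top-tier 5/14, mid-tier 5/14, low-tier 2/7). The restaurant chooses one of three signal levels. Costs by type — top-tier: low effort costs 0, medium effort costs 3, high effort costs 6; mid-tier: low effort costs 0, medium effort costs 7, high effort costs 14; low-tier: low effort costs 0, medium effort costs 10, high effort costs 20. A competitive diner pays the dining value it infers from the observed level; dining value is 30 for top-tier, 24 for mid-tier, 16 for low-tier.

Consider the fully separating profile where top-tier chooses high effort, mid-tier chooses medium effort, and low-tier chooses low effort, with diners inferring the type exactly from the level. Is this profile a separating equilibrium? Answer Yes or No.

Separating price premiums: high effort → 30, medium effort → 24, low effort → 16.
top-tier (assigned high effort): low effort: 16 − 0 = 16; medium effort: 24 − 3 = 21; high effort: 30 − 6 = 24. top-tier stays.
mid-tier (assigned medium effort): low effort: 16 − 0 = 16; medium effort: 24 − 7 = 17; high effort: 30 − 14 = 16. mid-tier stays.
low-tier (assigned low effort): low effort: 16 − 0 = 16; medium effort: 24 − 10 = 14; high effort: 30 − 20 = 10. low-tier stays.
Every type prefers its assigned level; separation holds.

Yes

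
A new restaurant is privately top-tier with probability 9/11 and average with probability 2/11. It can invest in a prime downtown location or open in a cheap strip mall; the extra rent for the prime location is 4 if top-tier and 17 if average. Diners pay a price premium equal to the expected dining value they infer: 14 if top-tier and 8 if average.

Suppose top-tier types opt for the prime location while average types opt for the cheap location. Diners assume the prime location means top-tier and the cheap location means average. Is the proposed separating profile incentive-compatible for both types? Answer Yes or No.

Under these beliefs, the prime location earns price premium 14 and the cheap location earns price premium 8.
top-tier: the prime location nets 14 − 4 = 10; the cheap location nets 8. top-tier prefers the prime location.
average: the prime location nets 14 − 17 = -3; the cheap location nets 8. average prefers the cheap location.
Neither type deviates, so the separating profile is an equilibrium.

Yes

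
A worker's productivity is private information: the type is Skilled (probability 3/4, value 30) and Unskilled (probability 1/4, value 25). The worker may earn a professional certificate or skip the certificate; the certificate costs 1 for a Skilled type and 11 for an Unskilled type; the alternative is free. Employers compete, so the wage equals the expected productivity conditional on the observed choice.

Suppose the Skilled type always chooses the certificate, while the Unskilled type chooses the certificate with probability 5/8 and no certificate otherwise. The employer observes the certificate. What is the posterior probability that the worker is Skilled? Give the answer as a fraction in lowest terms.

P(the certificate) = (3/4)·1 + (1/4)·(5/8) = 29/32.
By Bayes' rule, P(Skilled | the certificate) = (3/4) / (29/32) = 24/29.

24/29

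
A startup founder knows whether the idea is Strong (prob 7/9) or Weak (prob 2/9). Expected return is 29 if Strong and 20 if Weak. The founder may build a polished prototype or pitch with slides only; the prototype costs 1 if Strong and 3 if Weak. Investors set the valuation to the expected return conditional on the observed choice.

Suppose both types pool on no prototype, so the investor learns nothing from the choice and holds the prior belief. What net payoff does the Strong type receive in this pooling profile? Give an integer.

27

Pooled valuation = 7/9·29 + 2/9·20 = 27.
Strong pays no cost for no prototype, so net payoff = 27.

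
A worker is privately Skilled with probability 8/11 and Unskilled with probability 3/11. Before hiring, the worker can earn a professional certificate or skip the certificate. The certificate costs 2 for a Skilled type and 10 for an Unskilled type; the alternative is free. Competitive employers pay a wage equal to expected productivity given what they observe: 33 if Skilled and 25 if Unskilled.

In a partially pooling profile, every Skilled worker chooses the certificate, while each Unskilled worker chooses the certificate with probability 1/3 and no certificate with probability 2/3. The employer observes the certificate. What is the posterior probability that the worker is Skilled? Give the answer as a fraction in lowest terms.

P(the certificate) = (8/11)·1 + (3/11)·(1/3) = 9/11.
By Bayes' rule, P(Skilled | the certificate) = (8/11) / (9/11) = 8/9.

8/9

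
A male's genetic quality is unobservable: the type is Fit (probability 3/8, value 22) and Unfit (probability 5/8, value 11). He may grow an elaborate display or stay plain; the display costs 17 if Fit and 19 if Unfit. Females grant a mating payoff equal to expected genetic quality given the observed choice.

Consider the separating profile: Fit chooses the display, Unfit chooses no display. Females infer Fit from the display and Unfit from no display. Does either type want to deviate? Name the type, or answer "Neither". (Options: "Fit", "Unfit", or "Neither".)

The display pays 22; no display pays 11.
Fit: assigned the display, nets 22 − 17 = 5; deviating to no display nets 11.
Unfit: assigned no display, nets 11; deviating to the display nets 22 − 19 = 3.
The Fit type gains 6 by deviating.

Fit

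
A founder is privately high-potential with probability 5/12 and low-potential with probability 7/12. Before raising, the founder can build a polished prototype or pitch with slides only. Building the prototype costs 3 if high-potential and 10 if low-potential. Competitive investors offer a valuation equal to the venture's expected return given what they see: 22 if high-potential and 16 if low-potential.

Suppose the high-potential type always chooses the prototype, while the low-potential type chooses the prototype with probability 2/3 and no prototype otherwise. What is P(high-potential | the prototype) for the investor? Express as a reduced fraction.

P(the prototype) = (5/12)·1 + (7/12)·(2/3) = 29/36.
By Bayes' rule, P(high-potential | the prototype) = (5/12) / (29/36) = 15/29.

15/29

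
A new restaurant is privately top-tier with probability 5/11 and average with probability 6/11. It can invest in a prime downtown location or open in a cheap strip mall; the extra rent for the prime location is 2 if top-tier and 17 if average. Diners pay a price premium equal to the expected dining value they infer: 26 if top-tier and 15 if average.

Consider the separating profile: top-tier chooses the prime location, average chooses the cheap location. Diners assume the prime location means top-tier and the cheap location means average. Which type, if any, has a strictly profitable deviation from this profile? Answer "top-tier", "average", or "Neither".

The prime location pays 26; the cheap location pays 15.
top-tier: assigned the prime location, nets 26 − 2 = 24; deviating to the cheap location nets 15.
average: assigned the cheap location, nets 15; deviating to the prime location nets 26 − 17 = 9.
Both types strictly prefer their assigned action; no profitable deviation.

Neither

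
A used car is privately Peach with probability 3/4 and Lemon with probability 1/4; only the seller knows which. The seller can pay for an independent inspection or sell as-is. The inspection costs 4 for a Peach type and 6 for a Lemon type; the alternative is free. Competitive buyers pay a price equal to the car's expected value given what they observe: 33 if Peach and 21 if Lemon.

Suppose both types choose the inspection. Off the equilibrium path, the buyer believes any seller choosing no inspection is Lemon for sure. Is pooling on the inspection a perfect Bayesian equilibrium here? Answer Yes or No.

On path, the buyer holds the prior and pays 3/4·33 + 1/4·21 = 30. Off path (no inspection), believing Lemon, it pays 21.
Peach: the inspection nets 30 − 4 = 26; no inspection nets 21. Peach stays.
Lemon: the inspection nets 30 − 6 = 24; no inspection nets 21. Lemon stays.
No type deviates, so pooling is sustained.

Yes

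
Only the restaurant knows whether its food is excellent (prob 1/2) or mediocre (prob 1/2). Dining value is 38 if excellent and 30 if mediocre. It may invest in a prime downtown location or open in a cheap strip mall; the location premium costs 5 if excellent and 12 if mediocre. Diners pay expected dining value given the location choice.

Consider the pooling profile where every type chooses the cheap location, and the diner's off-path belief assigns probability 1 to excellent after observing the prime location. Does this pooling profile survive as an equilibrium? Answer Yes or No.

Yes

On path, the diner holds the prior and pays 1/2·38 + 1/2·30 = 34. Off path (the prime location), believing excellent, it pays 38.
excellent: the cheap location nets 34; the prime location nets 38 − 5 = 33. excellent stays.
mediocre: the cheap location nets 34; the prime location nets 38 − 12 = 26. mediocre stays.
No type deviates, so pooling is sustained.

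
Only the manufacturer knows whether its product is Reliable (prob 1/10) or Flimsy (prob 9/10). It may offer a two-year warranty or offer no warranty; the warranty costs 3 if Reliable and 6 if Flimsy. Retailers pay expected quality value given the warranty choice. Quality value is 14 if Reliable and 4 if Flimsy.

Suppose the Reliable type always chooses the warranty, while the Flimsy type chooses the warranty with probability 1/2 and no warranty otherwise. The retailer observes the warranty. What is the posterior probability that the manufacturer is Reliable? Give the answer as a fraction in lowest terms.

2/11

P(the warranty) = (1/10)·1 + (9/10)·(1/2) = 11/20.
By Bayes' rule, P(Reliable | the warranty) = (1/10) / (11/20) = 2/11.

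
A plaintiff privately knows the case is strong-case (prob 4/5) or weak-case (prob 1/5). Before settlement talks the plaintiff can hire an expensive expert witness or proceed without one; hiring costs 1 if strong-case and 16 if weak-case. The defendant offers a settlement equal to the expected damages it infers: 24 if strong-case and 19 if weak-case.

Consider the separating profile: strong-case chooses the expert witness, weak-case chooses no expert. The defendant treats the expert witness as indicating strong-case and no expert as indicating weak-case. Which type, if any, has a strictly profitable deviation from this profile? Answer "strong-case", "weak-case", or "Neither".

Neither

The expert witness pays 24; no expert pays 19.
strong-case: assigned the expert witness, nets 24 − 1 = 23; deviating to no expert nets 19.
weak-case: assigned no expert, nets 19; deviating to the expert witness nets 24 − 16 = 8.
Both types strictly prefer their assigned action; no profitable deviation.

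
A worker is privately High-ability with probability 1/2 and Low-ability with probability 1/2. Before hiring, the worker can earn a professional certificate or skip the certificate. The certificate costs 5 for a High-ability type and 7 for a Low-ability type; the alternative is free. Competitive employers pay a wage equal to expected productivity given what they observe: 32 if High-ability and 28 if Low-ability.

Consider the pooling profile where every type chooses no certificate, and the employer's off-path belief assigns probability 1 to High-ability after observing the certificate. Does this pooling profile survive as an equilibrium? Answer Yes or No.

Yes

On path, the employer holds the prior and pays 1/2·32 + 1/2·28 = 30. Off path (the certificate), believing High-ability, it pays 32.
High-ability: no certificate nets 30; the certificate nets 32 − 5 = 27. High-ability stays.
Low-ability: no certificate nets 30; the certificate nets 32 − 7 = 25. Low-ability stays.
No type deviates, so pooling is sustained.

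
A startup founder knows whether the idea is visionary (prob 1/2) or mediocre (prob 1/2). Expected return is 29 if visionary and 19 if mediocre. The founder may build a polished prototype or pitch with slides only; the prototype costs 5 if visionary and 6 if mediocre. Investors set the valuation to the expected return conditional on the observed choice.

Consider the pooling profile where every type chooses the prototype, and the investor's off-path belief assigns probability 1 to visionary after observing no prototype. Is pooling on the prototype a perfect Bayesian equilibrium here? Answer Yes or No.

No

On path, the investor holds the prior and pays 1/2·29 + 1/2·19 = 24. Off path (no prototype), believing visionary, it pays 29.
visionary: the prototype nets 24 − 5 = 19; no prototype nets 29. visionary would deviate.
mediocre: the prototype nets 24 − 6 = 18; no prototype nets 29. mediocre would deviate.
A type deviates, so pooling fails.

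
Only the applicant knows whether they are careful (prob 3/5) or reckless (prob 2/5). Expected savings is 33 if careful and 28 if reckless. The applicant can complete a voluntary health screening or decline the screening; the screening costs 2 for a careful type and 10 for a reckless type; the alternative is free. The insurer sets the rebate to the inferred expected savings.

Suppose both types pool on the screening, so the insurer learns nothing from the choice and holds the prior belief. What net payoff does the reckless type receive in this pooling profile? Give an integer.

Pooled rebate = 3/5·33 + 2/5·28 = 31.
reckless pays cost 10 for the screening, so net payoff = 31 − 10 = 21.

21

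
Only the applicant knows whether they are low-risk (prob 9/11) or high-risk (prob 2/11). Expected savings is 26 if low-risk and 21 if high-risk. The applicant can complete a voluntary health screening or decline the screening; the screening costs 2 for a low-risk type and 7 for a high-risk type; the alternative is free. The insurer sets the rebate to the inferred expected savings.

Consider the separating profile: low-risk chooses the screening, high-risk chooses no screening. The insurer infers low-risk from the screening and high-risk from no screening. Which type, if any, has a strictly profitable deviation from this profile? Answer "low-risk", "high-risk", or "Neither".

Neither

The screening pays 26; no screening pays 21.
low-risk: assigned the screening, nets 26 − 2 = 24; deviating to no screening nets 21.
high-risk: assigned no screening, nets 21; deviating to the screening nets 26 − 7 = 19.
Both types strictly prefer their assigned action; no profitable deviation.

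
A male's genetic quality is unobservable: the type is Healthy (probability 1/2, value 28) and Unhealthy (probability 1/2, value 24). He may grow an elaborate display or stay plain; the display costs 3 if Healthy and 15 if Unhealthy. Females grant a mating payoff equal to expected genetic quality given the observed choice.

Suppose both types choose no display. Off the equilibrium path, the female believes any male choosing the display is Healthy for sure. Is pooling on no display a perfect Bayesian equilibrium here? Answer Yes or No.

Yes

On path, the female holds the prior and pays 1/2·28 + 1/2·24 = 26. Off path (the display), believing Healthy, it pays 28.
Healthy: no display nets 26; the display nets 28 − 3 = 25. Healthy stays.
Unhealthy: no display nets 26; the display nets 28 − 15 = 13. Unhealthy stays.
No type deviates, so pooling is sustained.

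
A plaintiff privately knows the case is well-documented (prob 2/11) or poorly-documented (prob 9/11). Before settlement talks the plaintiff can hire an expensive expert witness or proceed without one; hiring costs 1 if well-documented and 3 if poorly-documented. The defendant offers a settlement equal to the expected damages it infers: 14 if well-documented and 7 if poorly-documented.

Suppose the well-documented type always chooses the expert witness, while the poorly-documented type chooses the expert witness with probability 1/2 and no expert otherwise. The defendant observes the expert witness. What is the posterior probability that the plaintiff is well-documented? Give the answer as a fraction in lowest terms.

P(the expert witness) = (2/11)·1 + (9/11)·(1/2) = 13/22.
By Bayes' rule, P(well-documented | the expert witness) = (2/11) / (13/22) = 4/13.

4/13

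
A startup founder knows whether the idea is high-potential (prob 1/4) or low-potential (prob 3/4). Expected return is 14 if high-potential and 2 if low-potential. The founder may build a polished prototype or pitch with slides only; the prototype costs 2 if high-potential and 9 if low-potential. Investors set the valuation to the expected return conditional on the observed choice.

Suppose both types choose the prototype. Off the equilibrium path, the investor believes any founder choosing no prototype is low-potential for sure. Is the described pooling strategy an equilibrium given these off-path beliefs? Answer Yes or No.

No

On path, the investor holds the prior and pays 1/4·14 + 3/4·2 = 5. Off path (no prototype), believing low-potential, it pays 2.
high-potential: the prototype nets 5 − 2 = 3; no prototype nets 2. high-potential stays.
low-potential: the prototype nets 5 − 9 = -4; no prototype nets 2. low-potential would deviate.
A type deviates, so pooling fails.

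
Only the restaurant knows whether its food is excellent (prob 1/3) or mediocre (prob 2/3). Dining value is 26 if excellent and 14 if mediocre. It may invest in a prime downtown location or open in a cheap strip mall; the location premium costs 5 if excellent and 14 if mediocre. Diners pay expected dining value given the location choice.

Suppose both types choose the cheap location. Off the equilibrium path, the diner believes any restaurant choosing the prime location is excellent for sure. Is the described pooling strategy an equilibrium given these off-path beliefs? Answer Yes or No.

On path, the diner holds the prior and pays 1/3·26 + 2/3·14 = 18. Off path (the prime location), believing excellent, it pays 26.
excellent: the cheap location nets 18; the prime location nets 26 − 5 = 21. excellent would deviate.
mediocre: the cheap location nets 18; the prime location nets 26 − 14 = 12. mediocre stays.
A type deviates, so pooling fails.

No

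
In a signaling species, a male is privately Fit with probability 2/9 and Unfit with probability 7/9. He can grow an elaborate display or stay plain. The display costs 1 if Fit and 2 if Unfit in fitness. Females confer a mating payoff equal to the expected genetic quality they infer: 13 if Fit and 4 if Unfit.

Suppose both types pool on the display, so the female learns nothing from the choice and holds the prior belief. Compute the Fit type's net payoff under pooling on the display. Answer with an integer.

Pooled mating payoff = 2/9·13 + 7/9·4 = 6.
Fit pays cost 1 for the display, so net payoff = 6 − 1 = 5.

5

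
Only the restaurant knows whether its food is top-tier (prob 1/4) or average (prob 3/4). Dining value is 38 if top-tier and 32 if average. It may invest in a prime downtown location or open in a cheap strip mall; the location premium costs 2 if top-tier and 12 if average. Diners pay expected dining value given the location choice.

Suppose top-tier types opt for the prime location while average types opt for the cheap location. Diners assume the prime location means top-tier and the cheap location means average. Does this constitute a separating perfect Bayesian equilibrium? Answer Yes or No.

Yes

Under these beliefs, the prime location earns price premium 38 and the cheap location earns price premium 32.
top-tier: the prime location nets 38 − 2 = 36; the cheap location nets 32. top-tier prefers the prime location.
average: the prime location nets 38 − 12 = 26; the cheap location nets 32. average prefers the cheap location.
Neither type deviates, so the separating profile is an equilibrium.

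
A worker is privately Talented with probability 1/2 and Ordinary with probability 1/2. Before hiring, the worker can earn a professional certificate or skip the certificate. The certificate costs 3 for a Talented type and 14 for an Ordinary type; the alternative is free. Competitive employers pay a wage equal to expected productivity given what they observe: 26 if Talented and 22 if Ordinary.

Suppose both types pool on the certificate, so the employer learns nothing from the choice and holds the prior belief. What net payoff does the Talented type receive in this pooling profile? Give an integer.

21

Pooled wage = 1/2·26 + 1/2·22 = 24.
Talented pays cost 3 for the certificate, so net payoff = 24 − 3 = 21.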